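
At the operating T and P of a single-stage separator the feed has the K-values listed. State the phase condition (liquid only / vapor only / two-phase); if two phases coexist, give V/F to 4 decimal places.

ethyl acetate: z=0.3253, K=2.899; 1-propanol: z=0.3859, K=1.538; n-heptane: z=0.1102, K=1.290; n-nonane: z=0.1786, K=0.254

two-phase, V/F = 0.8891

ΣzᵢKᵢ = 1.7241; Σzᵢ/Kᵢ = 1.1517.
Both exceed 1, so a two-phase solution exists.
Rachford–Rice: g(ψ) = Σ zᵢ(Kᵢ−1)/(1+ψ(Kᵢ−1)) = 0.
Newton iteration, ψ⁰ = 0.5:
  ψ = 0.5000: g = 0.29589, g' = -0.6379 → ψ = 0.9638
  ψ = 0.9638: g = -0.09423, g' = -1.4595 → ψ = 0.8993
  ψ = 0.8993: g = -0.01139, g' = -1.1340 → ψ = 0.8892
  ψ = 0.8892: g = -0.00019, g' = -1.0963 → ψ = 0.8891
Converged at ψ = 0.8891.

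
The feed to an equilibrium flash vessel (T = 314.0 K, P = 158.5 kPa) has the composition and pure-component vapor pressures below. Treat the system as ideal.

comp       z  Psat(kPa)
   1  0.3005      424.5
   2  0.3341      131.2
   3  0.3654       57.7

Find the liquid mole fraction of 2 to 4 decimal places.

Raoult's law: Kᵢ = Pᵢˢᵃᵗ/P = Pᵢˢᵃᵗ/158.5.
  K_1 = 424.5/158.5 = 2.678233, K_2 = 131.2/158.5 = 0.827760, K_3 = 57.7/158.5 = 0.364038
Rachford–Rice: g(ψ) = Σ zᵢ(Kᵢ−1)/(1+ψ(Kᵢ−1)) = 0.
g(0) = ΣzᵢKᵢ − 1 = 0.2144 and g(1) = 1 − Σzᵢ/Kᵢ = -0.5196, so a root lies in (0, 1).
Newton–Raphson from ψ = 0.56:
  ψ = 0.5600: g = -0.16463, g' = -0.5936 → ψ = 0.2826
  ψ = 0.2826: g = -0.00174, g' = -0.6200 → ψ = 0.2798
Converged at ψ = 0.2798.
Compositions from xᵢ = zᵢ/(1+ψ(Kᵢ−1)), yᵢ = Kᵢxᵢ:
  1: x = 0.2045, y = 0.5476
  2: x = 0.3510, y = 0.2906
  3: x = 0.4445, y = 0.1618

x_2 = 0.3510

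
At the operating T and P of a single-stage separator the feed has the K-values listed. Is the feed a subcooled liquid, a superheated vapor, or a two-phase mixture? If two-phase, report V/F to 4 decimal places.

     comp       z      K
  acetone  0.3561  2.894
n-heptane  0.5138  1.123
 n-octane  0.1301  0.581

superheated vapor

ΣzᵢKᵢ = 1.6831; Σzᵢ/Kᵢ = 0.8045.
Since Σzᵢ/Kᵢ < 1 the mixture is above its dew point — single vapor phase.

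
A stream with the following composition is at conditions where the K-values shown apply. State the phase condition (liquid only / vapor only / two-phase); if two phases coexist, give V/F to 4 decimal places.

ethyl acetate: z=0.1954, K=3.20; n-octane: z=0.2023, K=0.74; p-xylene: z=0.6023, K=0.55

ΣzᵢKᵢ = 1.1062; Σzᵢ/Kᵢ = 1.4295.
Both exceed 1, so a two-phase solution exists.
Let ψ = V/F and solve Σ zᵢ(Kᵢ−1)/(1+ψ(Kᵢ−1)) = 0.
Iterate (Newton) starting at ψ = 0.5:
  ψ = 0.5000: g = -0.20548, g' = -0.4356 → ψ = 0.0283
  ψ = 0.0283: g = 0.07719, g' = -0.9772 → ψ = 0.1073
  ψ = 0.1073: g = 0.00892, g' = -0.7682 → ψ = 0.1189
  ψ = 0.1189: g = 0.00014, g' = -0.7450 → ψ = 0.1191
Converged at ψ = 0.1191.

two-phase, V/F = 0.1191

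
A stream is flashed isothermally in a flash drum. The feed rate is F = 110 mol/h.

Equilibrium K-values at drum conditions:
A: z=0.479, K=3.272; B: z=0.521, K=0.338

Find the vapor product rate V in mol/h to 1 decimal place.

V = 54.4 mol/h

Rachford–Rice: g(V/F) = Σ zᵢ(Kᵢ−1)/(1+V/F(Kᵢ−1)) = 0.
Feasibility: ΣzᵢKᵢ = 1.743, Σzᵢ/Kᵢ = 1.688 — both > 1, two phases present.
Binary case is linear: z₁(K₁−1)(1+V/F(K₂−1)) + z₂(K₂−1)(1+V/F(K₁−1)) = 0
⇒ V/F = [z₁(K₁−1)+z₂(K₂−1)] / [−(K₁−1)(K₂−1)] = 0.7434/1.5041 = 0.494
Then V = V/F·F = 0.4943·110 = 54.4 mol/h and L = F − V = 55.6 mol/h.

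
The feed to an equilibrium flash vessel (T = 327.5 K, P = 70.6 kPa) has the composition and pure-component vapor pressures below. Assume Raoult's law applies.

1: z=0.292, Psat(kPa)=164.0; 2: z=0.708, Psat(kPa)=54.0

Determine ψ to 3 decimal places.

Raoult's law: Kᵢ = Pᵢˢᵃᵗ/P = Pᵢˢᵃᵗ/70.6.
  K_1 = 164.0/70.6 = 2.32295, K_2 = 54.0/70.6 = 0.76487
Rachford–Rice: g(ψ) = Σ zᵢ(Kᵢ−1)/(1+ψ(Kᵢ−1)) = 0.
Check two-phase: ΣzᵢKᵢ = 1.220 > 1 and Σzᵢ/Kᵢ = 1.051 > 1, so g(0) = 0.220 > 0 and g(1) = -0.051 < 0.
Binary case is linear: z₁(K₁−1)(1+ψ(K₂−1)) + z₂(K₂−1)(1+ψ(K₁−1)) = 0
⇒ ψ = [z₁(K₁−1)+z₂(K₂−1)] / [−(K₁−1)(K₂−1)] = 0.2198/0.3111 = 0.707

ψ = 0.707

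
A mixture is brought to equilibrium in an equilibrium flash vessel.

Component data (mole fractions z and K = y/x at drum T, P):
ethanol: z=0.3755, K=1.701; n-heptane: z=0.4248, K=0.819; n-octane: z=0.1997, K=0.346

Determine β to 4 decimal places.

Let β = V/F and solve Σ zᵢ(Kᵢ−1)/(1+β(Kᵢ−1)) = 0.
Check two-phase: ΣzᵢKᵢ = 1.0557 > 1 and Σzᵢ/Kᵢ = 1.3166 > 1, so g(0) = 0.0557 > 0 and g(1) = -0.3166 < 0.
Iterate (Newton) starting at β = 0.5:
  β = 0.5000: g = -0.08369, g' = -0.3066 → β = 0.2270
  β = 0.2270: g = -0.00647, g' = -0.2703 → β = 0.2031
Converged at β = 0.2031.

β = 0.2031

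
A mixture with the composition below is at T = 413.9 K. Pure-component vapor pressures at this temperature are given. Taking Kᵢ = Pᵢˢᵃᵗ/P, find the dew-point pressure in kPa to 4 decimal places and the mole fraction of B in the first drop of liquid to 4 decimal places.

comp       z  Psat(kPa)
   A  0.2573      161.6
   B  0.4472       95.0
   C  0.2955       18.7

At the dew point ψ → 1, so Σzᵢ/Kᵢ = 1 with Kᵢ = Pᵢˢᵃᵗ/P ⇒ 1/P = Σzᵢ/Pᵢˢᵃᵗ.
1/P = 0.2573/161.6 + 0.4472/95.0 + 0.2955/18.7 = 0.0221017 ⇒ P = 45.2454 kPa
xᵢ = zᵢP/Pᵢˢᵃᵗ ⇒ x_B = 0.4472·45.2454/95.0 = 0.2130

Pdew = 45.2454 kPa, x_B = 0.2130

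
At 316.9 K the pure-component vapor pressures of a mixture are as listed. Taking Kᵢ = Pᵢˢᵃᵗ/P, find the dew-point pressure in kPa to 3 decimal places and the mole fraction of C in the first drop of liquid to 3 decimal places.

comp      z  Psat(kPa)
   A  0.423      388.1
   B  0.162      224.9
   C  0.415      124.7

Pdew = 194.619 kPa, x_C = 0.648

At the dew point ψ → 1, so Σzᵢ/Kᵢ = 1 with Kᵢ = Pᵢˢᵃᵗ/P ⇒ 1/P = Σzᵢ/Pᵢˢᵃᵗ.
1/P = 0.423/388.1 + 0.162/224.9 + 0.415/124.7 = 0.005138 ⇒ P = 194.619 kPa
xᵢ = zᵢP/Pᵢˢᵃᵗ ⇒ x_C = 0.415·194.619/124.7 = 0.648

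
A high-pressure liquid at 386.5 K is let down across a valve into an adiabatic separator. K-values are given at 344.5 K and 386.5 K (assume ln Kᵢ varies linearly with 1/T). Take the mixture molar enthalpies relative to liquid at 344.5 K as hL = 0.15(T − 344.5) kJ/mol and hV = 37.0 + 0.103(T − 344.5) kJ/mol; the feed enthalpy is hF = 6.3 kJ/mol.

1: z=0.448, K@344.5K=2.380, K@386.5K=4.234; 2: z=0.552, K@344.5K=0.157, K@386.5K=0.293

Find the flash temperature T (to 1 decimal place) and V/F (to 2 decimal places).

T = 347.0 K, V/F = 0.16

Adiabatic flash: solve Rachford–Rice at each trial T, then check hF = ψ·hV(T) + (1−ψ)·hL(T).
  T = 344.5 K: K = (2.380, 0.157), RR gives ψ = 0.131, H_out = 4.863 kJ/mol
  T = 386.5 K: K = (4.234, 0.293), RR gives ψ = 0.463, H_out = 22.516 kJ/mol
  T = 365.5 K: K = (3.227, 0.218), RR gives ψ = 0.325, H_out = 14.866 kJ/mol
  T = 355.0 K: K = (2.784, 0.186), RR gives ψ = 0.241, H_out = 10.373 kJ/mol
  T = 349.8 K: K = (2.579, 0.171), RR gives ψ = 0.191, H_out = 7.815 kJ/mol
  T = 347.1 K: K = (2.476, 0.164), RR gives ψ = 0.162, H_out = 6.362 kJ/mol
  T = 345.8 K: K = (2.428, 0.160), RR gives ψ = 0.147, H_out = 5.626 kJ/mol
Linear interpolation between T = 345.8 (H_out = 5.626) and T = 347.1 (H_out = 6.362) on hF = 6.3 gives T ≈ 347.0 K, at which ψ = 0.16.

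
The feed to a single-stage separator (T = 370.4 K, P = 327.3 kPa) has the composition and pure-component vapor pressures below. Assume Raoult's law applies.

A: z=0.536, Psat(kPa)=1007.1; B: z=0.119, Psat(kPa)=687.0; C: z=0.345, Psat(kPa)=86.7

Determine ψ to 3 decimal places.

Raoult's law: Kᵢ = Pᵢˢᵃᵗ/P = Pᵢˢᵃᵗ/327.3.
  K_A = 1007.1/327.3 = 3.07699, K_B = 687.0/327.3 = 2.09899, K_C = 86.7/327.3 = 0.26489
Material balance + equilibrium reduce to Σ zᵢ(Kᵢ−1)/(1+ψ(Kᵢ−1)) = 0.
g(0) = ΣzᵢKᵢ − 1 = 0.990 and g(1) = 1 − Σzᵢ/Kᵢ = -0.533, so a root lies in (0, 1).
Newton–Raphson from ψ = 0.33:
  ψ = 0.330: g = 0.4217, g' = -1.216 → ψ = 0.677
  ψ = 0.677: g = 0.0332, g' = -1.185 → ψ = 0.705
  ψ = 0.705: g = -0.0006, g' = -1.229 → ψ = 0.704
Converged at ψ = 0.704.

ψ = 0.704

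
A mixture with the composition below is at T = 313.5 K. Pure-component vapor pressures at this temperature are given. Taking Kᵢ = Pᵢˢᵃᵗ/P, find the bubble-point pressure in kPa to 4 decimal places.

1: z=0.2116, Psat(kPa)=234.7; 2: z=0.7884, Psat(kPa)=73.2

Pbub = 107.3734 kPa

At the bubble point ψ → 0, so ΣzᵢKᵢ = 1 with Kᵢ = Pᵢˢᵃᵗ/P ⇒ P = ΣzᵢPᵢˢᵃᵗ.
P = 0.2116·234.7 + 0.7884·73.2 = 107.3734 kPa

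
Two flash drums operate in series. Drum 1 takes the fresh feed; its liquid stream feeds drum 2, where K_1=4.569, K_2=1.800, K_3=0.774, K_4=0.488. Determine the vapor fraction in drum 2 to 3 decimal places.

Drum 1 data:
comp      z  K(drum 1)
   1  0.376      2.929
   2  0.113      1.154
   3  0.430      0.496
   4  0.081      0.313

Drum 1:
Let ψ₁ = V/F and solve Σ zᵢ(Kᵢ−1)/(1+ψ₁(Kᵢ−1)) = 0.
Check two-phase: ΣzᵢKᵢ = 1.470 > 1 and Σzᵢ/Kᵢ = 1.352 > 1, so g(0) = 0.470 > 0 and g(1) = -0.352 < 0.
Newton–Raphson from ψ₁ = 0.47:
  ψ₁ = 0.470: g = 0.0305, g' = -0.658 → ψ₁ = 0.516
  ψ₁ = 0.516: g = 0.0003, g' = -0.645 → ψ₁ = 0.517
Converged at ψ₁ = 0.517.
Drum-1 compositions:
  1: x = 0.188, y = 0.552
  2: x = 0.105, y = 0.121
  3: x = 0.581, y = 0.288
  4: x = 0.126, y = 0.039
Drum-2 feed = drum-1 liquid: z₂ = (0.1883, 0.1047, 0.5814, 0.1256).
Drum 2:
Let ψ₂ = V/F and solve Σ zᵢ(Kᵢ−1)/(1+ψ₂(Kᵢ−1)) = 0.
g(0) = ΣzᵢKᵢ − 1 = 0.560 and g(1) = 1 − Σzᵢ/Kᵢ = -0.108, so a root lies in (0, 1).
Newton iteration, ψ₂⁰ = 0.5:
  ψ₂ = 0.500: g = 0.0666, g' = -0.441 → ψ₂ = 0.651
  ψ₂ = 0.651: g = 0.0067, g' = -0.361 → ψ₂ = 0.670
Converged at ψ₂ = 0.670.
  1: x = 0.056, y = 0.254
  2: x = 0.068, y = 0.123
  3: x = 0.685, y = 0.530
  4: x = 0.191, y = 0.093

V/F (drum 2) = 0.670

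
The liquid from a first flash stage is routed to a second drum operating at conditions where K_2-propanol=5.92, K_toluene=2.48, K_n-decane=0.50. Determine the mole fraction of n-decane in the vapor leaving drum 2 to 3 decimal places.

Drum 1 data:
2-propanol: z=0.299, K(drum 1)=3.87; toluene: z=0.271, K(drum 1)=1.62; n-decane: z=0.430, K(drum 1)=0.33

y_n-decane (drum 2) = 0.411

Drum 1:
Newton–Raphson from ψ₁ = 0.5:
  ψ₁ = 0.500: g = 0.0474, g' = -0.913 → ψ₁ = 0.552
Converged at ψ₁ = 0.552.
Drum-1 compositions:
  2-propanol: x = 0.116, y = 0.448
  toluene: x = 0.202, y = 0.327
  n-decane: x = 0.682, y = 0.225
Drum-2 feed = drum-1 liquid: z₂ = (0.1157, 0.2019, 0.6824).
Drum 2:
Newton–Raphson from ψ₂ = 0.63:
  ψ₂ = 0.630: g = -0.2046, g' = -0.649 → ψ₂ = 0.315
  ψ₂ = 0.315: g = 0.0225, g' = -0.878 → ψ₂ = 0.340
  ψ₂ = 0.340: g = 0.0006, g' = -0.835 → ψ₂ = 0.341
Converged at ψ₂ = 0.341.
  2-propanol: x = 0.043, y = 0.256
  toluene: x = 0.134, y = 0.333
  n-decane: x = 0.823, y = 0.411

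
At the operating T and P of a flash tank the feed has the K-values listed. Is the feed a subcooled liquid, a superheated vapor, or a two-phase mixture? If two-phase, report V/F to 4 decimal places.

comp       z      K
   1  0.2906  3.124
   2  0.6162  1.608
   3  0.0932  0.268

ΣzᵢKᵢ = 1.9237; Σzᵢ/Kᵢ = 0.8240.
Since Σzᵢ/Kᵢ < 1 the mixture is above its dew point — single vapor phase.

superheated vapor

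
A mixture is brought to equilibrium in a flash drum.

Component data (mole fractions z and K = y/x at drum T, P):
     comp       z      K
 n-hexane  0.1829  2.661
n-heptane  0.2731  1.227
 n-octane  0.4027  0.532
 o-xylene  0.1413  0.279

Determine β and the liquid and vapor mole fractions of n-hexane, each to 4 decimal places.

β = 0.1245, x_n-hexane = 0.1516, y_n-hexane = 0.4033

Let β = V/F and solve Σ zᵢ(Kᵢ−1)/(1+β(Kᵢ−1)) = 0.
Check two-phase: ΣzᵢKᵢ = 1.0754 > 1 and Σzᵢ/Kᵢ = 1.5547 > 1, so g(0) = 0.0754 > 0 and g(1) = -0.5547 < 0.
Iterate (Newton) starting at β = 0.51:
  β = 0.5100: g = -0.18864, g' = -0.4951 → β = 0.1290
  β = 0.1290: g = -0.00247, g' = -0.5447 → β = 0.1245
Converged at β = 0.1245.
Compositions from xᵢ = zᵢ/(1+β(Kᵢ−1)), yᵢ = Kᵢxᵢ:
  n-hexane: x = 0.1516, y = 0.4033
  n-heptane: x = 0.2656, y = 0.3259
  n-octane: x = 0.4276, y = 0.2275
  o-xylene: x = 0.1552, y = 0.0433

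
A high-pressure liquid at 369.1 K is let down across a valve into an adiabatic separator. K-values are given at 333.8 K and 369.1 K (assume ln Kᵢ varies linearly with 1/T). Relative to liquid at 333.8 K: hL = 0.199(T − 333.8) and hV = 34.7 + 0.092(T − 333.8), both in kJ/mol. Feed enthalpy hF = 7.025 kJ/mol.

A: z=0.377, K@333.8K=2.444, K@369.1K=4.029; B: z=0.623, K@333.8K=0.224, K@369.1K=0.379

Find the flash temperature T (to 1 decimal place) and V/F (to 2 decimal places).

T = 342.3 K, V/F = 0.16

Adiabatic flash: solve Rachford–Rice at each trial T, then check hF = ψ·hV(T) + (1−ψ)·hL(T).
  T = 333.8 K: K = (2.444, 0.224), RR gives ψ = 0.054, H_out = 1.887 kJ/mol
  T = 369.1 K: K = (4.029, 0.379), RR gives ψ = 0.401, H_out = 19.437 kJ/mol
  T = 351.5 K: K = (3.180, 0.295), RR gives ψ = 0.249, H_out = 11.701 kJ/mol
  T = 342.6 K: K = (2.795, 0.258), RR gives ψ = 0.161, H_out = 7.187 kJ/mol
  T = 338.2 K: K = (2.616, 0.241), RR gives ψ = 0.111, H_out = 4.673 kJ/mol
  T = 340.4 K: K = (2.705, 0.249), RR gives ψ = 0.137, H_out = 5.959 kJ/mol
Linear interpolation between T = 340.4 (H_out = 5.959) and T = 342.6 (H_out = 7.187) on hF = 7.025 gives T ≈ 342.3 K, at which ψ = 0.16.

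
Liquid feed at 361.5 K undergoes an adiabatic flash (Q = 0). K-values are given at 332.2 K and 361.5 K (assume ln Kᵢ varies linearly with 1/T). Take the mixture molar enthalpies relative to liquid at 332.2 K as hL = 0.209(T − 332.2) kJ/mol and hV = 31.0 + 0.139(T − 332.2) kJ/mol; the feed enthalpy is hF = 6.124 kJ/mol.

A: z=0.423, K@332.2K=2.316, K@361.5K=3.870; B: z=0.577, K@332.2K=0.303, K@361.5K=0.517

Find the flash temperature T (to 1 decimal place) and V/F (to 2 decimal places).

Adiabatic flash: solve Rachford–Rice at each trial T, then check hF = ψ·hV(T) + (1−ψ)·hL(T).
  T = 332.2 K: K = (2.316, 0.303), RR gives ψ = 0.168, H_out = 5.222 kJ/mol
  T = 361.5 K: K = (3.870, 0.517), RR gives ψ = 0.675, H_out = 25.656 kJ/mol
  T = 346.9 K: K = (3.029, 0.401), RR gives ψ = 0.421, H_out = 15.702 kJ/mol
  T = 339.5 K: K = (2.654, 0.349), RR gives ψ = 0.301, H_out = 10.704 kJ/mol
  T = 335.9 K: K = (2.483, 0.326), RR gives ψ = 0.238, H_out = 8.104 kJ/mol
  T = 334.0 K: K = (2.396, 0.314), RR gives ψ = 0.203, H_out = 6.655 kJ/mol
Linear interpolation between T = 332.2 (H_out = 5.222) and T = 334.0 (H_out = 6.655) on hF = 6.124 gives T ≈ 333.3 K, at which ψ = 0.19.

T = 333.3 K, V/F = 0.19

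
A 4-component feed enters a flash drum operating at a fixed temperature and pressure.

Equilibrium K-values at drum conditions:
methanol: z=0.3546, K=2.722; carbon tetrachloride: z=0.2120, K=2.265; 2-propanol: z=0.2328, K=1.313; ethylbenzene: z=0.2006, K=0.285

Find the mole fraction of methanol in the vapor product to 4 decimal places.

y_methanol = 0.3740

Newton iteration, V/F⁰ = 0.5:
  V/F = 0.5000: g = 0.33216, g' = -0.6964 → V/F = 0.9770
  V/F = 0.9770: g = -0.07239, g' = -1.3558 → V/F = 0.9236
  V/F = 0.9236: g = -0.00637, g' = -1.1316 → V/F = 0.9180
  V/F = 0.9180: g = -0.00005, g' = -1.1126 → V/F = 0.9179
Converged at V/F = 0.9179.
Compositions from xᵢ = zᵢ/(1+V/F(Kᵢ−1)), yᵢ = Kᵢxᵢ:
  methanol: x = 0.1374, y = 0.3740
  carbon tetrachloride: x = 0.0981, y = 0.2222
  2-propanol: x = 0.1808, y = 0.2374
  ethylbenzene: x = 0.5837, y = 0.1663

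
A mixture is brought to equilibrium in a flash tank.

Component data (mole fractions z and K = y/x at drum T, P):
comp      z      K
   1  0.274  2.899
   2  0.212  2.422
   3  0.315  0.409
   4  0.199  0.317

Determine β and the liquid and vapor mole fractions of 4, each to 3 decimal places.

Material balance + equilibrium reduce to Σ zᵢ(Kᵢ−1)/(1+β(Kᵢ−1)) = 0.
Check two-phase: ΣzᵢKᵢ = 1.500 > 1 and Σzᵢ/Kᵢ = 1.580 > 1, so g(0) = 0.500 > 0 and g(1) = -0.580 < 0.
Newton iteration, β⁰ = 0.5:
  β = 0.500: g = -0.0276, g' = -0.842 → β = 0.467
Converged at β = 0.467.
Compositions from xᵢ = zᵢ/(1+β(Kᵢ−1)), yᵢ = Kᵢxᵢ:
  1: x = 0.145, y = 0.421
  2: x = 0.127, y = 0.308
  3: x = 0.435, y = 0.178
  4: x = 0.292, y = 0.093

β = 0.467, x_4 = 0.292, y_4 = 0.093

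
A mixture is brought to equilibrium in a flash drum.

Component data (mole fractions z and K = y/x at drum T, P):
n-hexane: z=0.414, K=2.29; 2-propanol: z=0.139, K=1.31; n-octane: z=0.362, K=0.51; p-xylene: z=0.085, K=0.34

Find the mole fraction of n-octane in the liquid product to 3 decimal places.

Rachford–Rice: g(β) = Σ zᵢ(Kᵢ−1)/(1+β(Kᵢ−1)) = 0.
Check two-phase: ΣzᵢKᵢ = 1.344 > 1 and Σzᵢ/Kᵢ = 1.247 > 1, so g(0) = 0.344 > 0 and g(1) = -0.247 < 0.
Newton–Raphson from β = 0.5:
  β = 0.500: g = 0.0433, g' = -0.500 → β = 0.587
Converged at β = 0.587.
Compositions from xᵢ = zᵢ/(1+β(Kᵢ−1)), yᵢ = Kᵢxᵢ:
  n-hexane: x = 0.236, y = 0.540
  2-propanol: x = 0.118, y = 0.154
  n-octane: x = 0.508, y = 0.259
  p-xylene: x = 0.139, y = 0.047

x_n-octane = 0.508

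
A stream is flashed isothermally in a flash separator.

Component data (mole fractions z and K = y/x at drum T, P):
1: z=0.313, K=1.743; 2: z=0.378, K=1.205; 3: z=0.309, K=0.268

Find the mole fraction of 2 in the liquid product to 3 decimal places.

Rachford–Rice: g(V/F) = Σ zᵢ(Kᵢ−1)/(1+V/F(Kᵢ−1)) = 0.
Feasibility: ΣzᵢKᵢ = 1.084, Σzᵢ/Kᵢ = 1.646 — both > 1, two phases present.
Iterate (Newton) starting at V/F = 0.35:
  V/F = 0.350: g = -0.0472, g' = -0.422 → V/F = 0.238
  V/F = 0.238: g = -0.0024, g' = -0.382 → V/F = 0.232
Converged at V/F = 0.232.
Compositions from xᵢ = zᵢ/(1+V/F(Kᵢ−1)), yᵢ = Kᵢxᵢ:
  1: x = 0.267, y = 0.465
  2: x = 0.361, y = 0.435
  3: x = 0.372, y = 0.100

x_2 = 0.361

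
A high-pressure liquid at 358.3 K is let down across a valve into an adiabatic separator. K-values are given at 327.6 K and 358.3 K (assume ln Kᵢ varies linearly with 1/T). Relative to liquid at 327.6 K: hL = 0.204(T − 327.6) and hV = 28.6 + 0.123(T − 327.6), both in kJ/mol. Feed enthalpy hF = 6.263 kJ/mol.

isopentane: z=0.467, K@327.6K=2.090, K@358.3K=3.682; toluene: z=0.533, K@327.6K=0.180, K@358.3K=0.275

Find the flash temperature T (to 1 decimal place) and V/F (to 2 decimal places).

T = 333.2 K, V/F = 0.18

Adiabatic flash: solve Rachford–Rice at each trial T, then check hF = ψ·hV(T) + (1−ψ)·hL(T).
  T = 327.6 K: K = (2.090, 0.180), RR gives ψ = 0.081, H_out = 2.303 kJ/mol
  T = 358.3 K: K = (3.682, 0.275), RR gives ψ = 0.445, H_out = 17.894 kJ/mol
  T = 343.0 K: K = (2.812, 0.225), RR gives ψ = 0.308, H_out = 11.573 kJ/mol
  T = 335.3 K: K = (2.433, 0.202), RR gives ψ = 0.213, H_out = 7.527 kJ/mol
  T = 331.5 K: K = (2.259, 0.191), RR gives ψ = 0.154, H_out = 5.144 kJ/mol
  T = 333.4 K: K = (2.345, 0.196), RR gives ψ = 0.185, H_out = 6.376 kJ/mol
Linear interpolation between T = 331.5 (H_out = 5.144) and T = 333.4 (H_out = 6.376) on hF = 6.263 gives T ≈ 333.2 K, at which ψ = 0.18.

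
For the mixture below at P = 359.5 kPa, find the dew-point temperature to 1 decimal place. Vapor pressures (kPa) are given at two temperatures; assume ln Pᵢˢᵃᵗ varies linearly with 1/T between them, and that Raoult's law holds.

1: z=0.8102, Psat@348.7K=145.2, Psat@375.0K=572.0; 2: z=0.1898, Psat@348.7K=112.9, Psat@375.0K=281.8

T = 368.5 K

Dew-point temperature: Σzᵢ·P/Pᵢˢᵃᵗ(T) = 1. Interpolate ln Pᵢˢᵃᵗ = aᵢ + bᵢ/T.
  T = 348.7 K: ΣzᵢP/Pᵢˢᵃᵗ = 2.6103
  T = 375.0 K: ΣzᵢP/Pᵢˢᵃᵗ = 0.7513
  T = 361.9 K: ΣzᵢP/Pᵢˢᵃᵗ = 1.3588
  T = 368.4 K: ΣzᵢP/Pᵢˢᵃᵗ = 1.0061
  T = 371.7 K: ΣzᵢP/Pᵢˢᵃᵗ = 0.8680
  T = 370.0 K: ΣzᵢP/Pᵢˢᵃᵗ = 0.9362
Interpolating between 368.4 K and 370.0 K gives T ≈ 368.5 K.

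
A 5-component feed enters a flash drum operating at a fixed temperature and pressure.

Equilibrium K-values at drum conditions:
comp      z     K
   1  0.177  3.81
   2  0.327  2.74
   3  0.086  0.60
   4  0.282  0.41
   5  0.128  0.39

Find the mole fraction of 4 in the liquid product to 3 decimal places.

Rachford–Rice: g(ψ) = Σ zᵢ(Kᵢ−1)/(1+ψ(Kᵢ−1)) = 0.
Check two-phase: ΣzᵢKᵢ = 1.787 > 1 and Σzᵢ/Kᵢ = 1.325 > 1, so g(0) = 0.787 > 0 and g(1) = -0.325 < 0.
Newton iteration, ψ⁰ = 0.46:
  ψ = 0.460: g = 0.1539, g' = -0.869 → ψ = 0.637
  ψ = 0.637: g = 0.0076, g' = -0.806 → ψ = 0.647
Converged at ψ = 0.647.
Compositions from xᵢ = zᵢ/(1+ψ(Kᵢ−1)), yᵢ = Kᵢxᵢ:
  1: x = 0.063, y = 0.239
  2: x = 0.154, y = 0.422
  3: x = 0.116, y = 0.070
  4: x = 0.456, y = 0.187
  5: x = 0.211, y = 0.082

x_4 = 0.456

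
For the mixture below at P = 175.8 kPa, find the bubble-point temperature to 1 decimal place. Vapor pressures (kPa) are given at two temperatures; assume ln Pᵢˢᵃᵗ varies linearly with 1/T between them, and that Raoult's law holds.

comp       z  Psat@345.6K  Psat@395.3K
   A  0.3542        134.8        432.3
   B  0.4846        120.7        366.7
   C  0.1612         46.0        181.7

Bubble-point temperature: ΣzᵢPᵢˢᵃᵗ(T) = P. Interpolate ln Pᵢˢᵃᵗ = aᵢ + bᵢ/T.
  T = 345.6 K: ΣzᵢPᵢˢᵃᵗ = 113.65 kPa
  T = 395.3 K: ΣzᵢPᵢˢᵃᵗ = 360.11 kPa
  T = 370.5 K: ΣzᵢPᵢˢᵃᵗ = 210.41 kPa
  T = 358.1 K: ΣzᵢPᵢˢᵃᵗ = 156.47 kPa
  T = 364.3 K: ΣzᵢPᵢˢᵃᵗ = 181.90 kPa
  T = 361.2 K: ΣzᵢPᵢˢᵃᵗ = 168.82 kPa
  T = 362.8 K: ΣzᵢPᵢˢᵃᵗ = 175.47 kPa
Interpolating between 362.8 K and 364.3 K gives T ≈ 362.9 K.

T = 362.9 K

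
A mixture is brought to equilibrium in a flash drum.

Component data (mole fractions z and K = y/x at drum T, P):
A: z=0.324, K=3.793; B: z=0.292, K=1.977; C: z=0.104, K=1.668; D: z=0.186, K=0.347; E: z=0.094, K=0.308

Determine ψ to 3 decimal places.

ψ = 0.887

Let ψ = V/F and solve Σ zᵢ(Kᵢ−1)/(1+ψ(Kᵢ−1)) = 0.
Check two-phase: ΣzᵢKᵢ = 2.073 > 1 and Σzᵢ/Kᵢ = 1.137 > 1, so g(0) = 1.073 > 0 and g(1) = -0.137 < 0.
Newton iteration, ψ⁰ = 0.5:
  ψ = 0.500: g = 0.3415, g' = -0.872 → ψ = 0.892
  ψ = 0.892: g = -0.0053, g' = -1.067 → ψ = 0.887
Converged at ψ = 0.887.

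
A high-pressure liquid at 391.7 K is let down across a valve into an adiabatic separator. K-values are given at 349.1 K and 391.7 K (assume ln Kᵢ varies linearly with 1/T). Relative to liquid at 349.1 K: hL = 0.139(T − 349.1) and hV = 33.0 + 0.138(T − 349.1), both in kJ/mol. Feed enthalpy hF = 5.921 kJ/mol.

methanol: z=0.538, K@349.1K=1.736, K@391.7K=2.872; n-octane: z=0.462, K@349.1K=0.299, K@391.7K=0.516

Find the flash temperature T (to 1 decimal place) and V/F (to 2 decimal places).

T = 350.5 K, V/F = 0.17

Adiabatic flash: solve Rachford–Rice at each trial T, then check hF = ψ·hV(T) + (1−ψ)·hL(T).
  T = 349.1 K: K = (1.736, 0.299), RR gives ψ = 0.140, H_out = 4.612 kJ/mol
  T = 391.7 K: K = (2.872, 0.516), RR gives ψ = 0.865, H_out = 34.422 kJ/mol
  T = 370.4 K: K = (2.265, 0.399), RR gives ψ = 0.530, H_out = 20.442 kJ/mol
  T = 359.8 K: K = (1.992, 0.347), RR gives ψ = 0.358, H_out = 13.311 kJ/mol
  T = 354.5 K: K = (1.863, 0.323), RR gives ψ = 0.259, H_out = 9.294 kJ/mol
  T = 351.8 K: K = (1.799, 0.311), RR gives ψ = 0.202, H_out = 7.046 kJ/mol
  T = 350.5 K: K = (1.768, 0.305), RR gives ψ = 0.173, H_out = 5.900 kJ/mol
Linear interpolation between T = 350.5 (H_out = 5.900) and T = 351.8 (H_out = 7.046) on hF = 5.921 gives T ≈ 350.5 K, at which ψ = 0.17.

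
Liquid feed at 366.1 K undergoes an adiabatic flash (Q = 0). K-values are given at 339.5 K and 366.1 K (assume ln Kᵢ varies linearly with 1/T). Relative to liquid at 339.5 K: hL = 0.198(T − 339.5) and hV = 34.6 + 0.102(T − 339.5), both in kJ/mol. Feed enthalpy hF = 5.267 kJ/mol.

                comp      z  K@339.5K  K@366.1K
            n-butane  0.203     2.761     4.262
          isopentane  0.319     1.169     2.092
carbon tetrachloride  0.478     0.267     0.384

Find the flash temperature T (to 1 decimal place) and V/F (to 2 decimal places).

T = 342.3 K, V/F = 0.14

Adiabatic flash: solve Rachford–Rice at each trial T, then check hF = ψ·hV(T) + (1−ψ)·hL(T).
  T = 339.5 K: K = (2.761, 1.169, 0.267), RR gives ψ = 0.073, H_out = 2.519 kJ/mol
  T = 366.1 K: K = (4.262, 2.092, 0.384), RR gives ψ = 0.561, H_out = 23.247 kJ/mol
  T = 352.8 K: K = (3.459, 1.581, 0.322), RR gives ψ = 0.347, H_out = 14.202 kJ/mol
  T = 346.1 K: K = (3.094, 1.362, 0.294), RR gives ψ = 0.218, H_out = 8.705 kJ/mol
  T = 342.8 K: K = (2.924, 1.263, 0.280), RR gives ψ = 0.148, H_out = 5.711 kJ/mol
  T = 341.1 K: K = (2.839, 1.214, 0.273), RR gives ψ = 0.110, H_out = 4.092 kJ/mol
Linear interpolation between T = 341.1 (H_out = 4.092) and T = 342.8 (H_out = 5.711) on hF = 5.267 gives T ≈ 342.3 K, at which ψ = 0.14.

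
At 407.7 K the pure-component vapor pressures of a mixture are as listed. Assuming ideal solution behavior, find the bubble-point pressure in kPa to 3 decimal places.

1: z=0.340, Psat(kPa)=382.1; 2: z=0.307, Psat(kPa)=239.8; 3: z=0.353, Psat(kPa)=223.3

Pbub = 282.358 kPa

At the bubble point ψ → 0, so ΣzᵢKᵢ = 1 with Kᵢ = Pᵢˢᵃᵗ/P ⇒ P = ΣzᵢPᵢˢᵃᵗ.
P = 0.340·382.1 + 0.307·239.8 + 0.353·223.3 = 282.358 kPa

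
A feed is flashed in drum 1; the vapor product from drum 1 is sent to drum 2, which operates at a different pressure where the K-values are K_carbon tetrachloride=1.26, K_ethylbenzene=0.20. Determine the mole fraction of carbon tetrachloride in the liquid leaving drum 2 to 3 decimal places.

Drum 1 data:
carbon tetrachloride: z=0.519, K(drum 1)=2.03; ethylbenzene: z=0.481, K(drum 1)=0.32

x_carbon tetrachloride (drum 2) = 0.755

Drum 1:
Let ψ₁ = V/F and solve Σ zᵢ(Kᵢ−1)/(1+ψ₁(Kᵢ−1)) = 0.
Feasibility: ΣzᵢKᵢ = 1.207, Σzᵢ/Kᵢ = 1.759 — both > 1, two phases present.
Iterate (Newton) starting at ψ₁ = 0.49:
  ψ₁ = 0.490: g = -0.1353, g' = -0.743 → ψ₁ = 0.308
  ψ₁ = 0.308: g = -0.0079, g' = -0.673 → ψ₁ = 0.296
Converged at ψ₁ = 0.296.
Drum-1 compositions:
  carbon tetrachloride: x = 0.398, y = 0.807
  ethylbenzene: x = 0.602, y = 0.193
Drum-2 feed = drum-1 vapor: z₂ = (0.8073, 0.1927).
Drum 2:
Rachford–Rice: g(ψ₂) = Σ zᵢ(Kᵢ−1)/(1+ψ₂(Kᵢ−1)) = 0.
g(0) = ΣzᵢKᵢ − 1 = 0.056 and g(1) = 1 − Σzᵢ/Kᵢ = -0.604, so a root lies in (0, 1).
Binary case is linear: z₁(K₁−1)(1+ψ₂(K₂−1)) + z₂(K₂−1)(1+ψ₂(K₁−1)) = 0
⇒ ψ₂ = [z₁(K₁−1)+z₂(K₂−1)] / [−(K₁−1)(K₂−1)] = 0.0557/0.2080 = 0.268
  carbon tetrachloride: x = 0.755, y = 0.951
  ethylbenzene: x = 0.245, y = 0.049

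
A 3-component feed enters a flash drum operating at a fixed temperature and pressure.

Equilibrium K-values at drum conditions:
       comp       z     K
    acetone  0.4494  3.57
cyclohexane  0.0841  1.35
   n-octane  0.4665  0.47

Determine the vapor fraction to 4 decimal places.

Let ψ = V/F and solve Σ zᵢ(Kᵢ−1)/(1+ψ(Kᵢ−1)) = 0.
Feasibility: ΣzᵢKᵢ = 1.9371, Σzᵢ/Kᵢ = 1.1807 — both > 1, two phases present.
Newton–Raphson from ψ = 0.66:
  ψ = 0.6600: g = 0.07202, g' = -0.7251 → ψ = 0.7593
  ψ = 0.7593: g = 0.00081, g' = -0.7142 → ψ = 0.7605
Converged at ψ = 0.7605.

ψ = 0.7605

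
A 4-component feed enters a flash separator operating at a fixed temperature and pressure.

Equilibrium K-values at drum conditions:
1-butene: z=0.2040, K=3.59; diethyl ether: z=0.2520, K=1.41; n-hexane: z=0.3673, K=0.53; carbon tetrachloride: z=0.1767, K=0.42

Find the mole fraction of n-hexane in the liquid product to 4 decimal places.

x_n-hexane = 0.4533

Let ψ = V/F and solve Σ zᵢ(Kᵢ−1)/(1+ψ(Kᵢ−1)) = 0.
Feasibility: ΣzᵢKᵢ = 1.3566, Σzᵢ/Kᵢ = 1.3493 — both > 1, two phases present.
Newton iteration, ψ⁰ = 0.5:
  ψ = 0.5000: g = -0.05404, g' = -0.5455 → ψ = 0.4009
  ψ = 0.4009: g = 0.00168, g' = -0.5847 → ψ = 0.4038
Converged at ψ = 0.4038.
Compositions from xᵢ = zᵢ/(1+ψ(Kᵢ−1)), yᵢ = Kᵢxᵢ:
  1-butene: x = 0.0997, y = 0.3580
  diethyl ether: x = 0.2162, y = 0.3048
  n-hexane: x = 0.4533, y = 0.2403
  carbon tetrachloride: x = 0.2307, y = 0.0969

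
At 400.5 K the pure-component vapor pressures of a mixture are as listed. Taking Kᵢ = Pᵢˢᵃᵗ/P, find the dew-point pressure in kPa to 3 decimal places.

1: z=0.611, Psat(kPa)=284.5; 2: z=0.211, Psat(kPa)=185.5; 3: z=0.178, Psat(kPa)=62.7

At the dew point ψ → 1, so Σzᵢ/Kᵢ = 1 with Kᵢ = Pᵢˢᵃᵗ/P ⇒ 1/P = Σzᵢ/Pᵢˢᵃᵗ.
1/P = 0.611/284.5 + 0.211/185.5 + 0.178/62.7 = 0.006124 ⇒ P = 163.292 kPa

Pdew = 163.292 kPa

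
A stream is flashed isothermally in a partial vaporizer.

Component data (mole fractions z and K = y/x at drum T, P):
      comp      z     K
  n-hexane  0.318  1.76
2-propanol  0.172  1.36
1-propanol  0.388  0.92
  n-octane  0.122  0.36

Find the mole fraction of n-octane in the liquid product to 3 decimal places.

Material balance + equilibrium reduce to Σ zᵢ(Kᵢ−1)/(1+ψ(Kᵢ−1)) = 0.
Feasibility: ΣzᵢKᵢ = 1.194, Σzᵢ/Kᵢ = 1.068 — both > 1, two phases present.
Newton iteration, ψ⁰ = 0.42:
  ψ = 0.420: g = 0.0981, g' = -0.218 → ψ = 0.869
  ψ = 0.869: g = -0.0165, g' = -0.336 → ψ = 0.820
  ψ = 0.820: g = -0.0007, g' = -0.307 → ψ = 0.817
Converged at ψ = 0.817.
Compositions from xᵢ = zᵢ/(1+ψ(Kᵢ−1)), yᵢ = Kᵢxᵢ:
  n-hexane: x = 0.196, y = 0.345
  2-propanol: x = 0.133, y = 0.181
  1-propanol: x = 0.415, y = 0.382
  n-octane: x = 0.256, y = 0.092

x_n-octane = 0.256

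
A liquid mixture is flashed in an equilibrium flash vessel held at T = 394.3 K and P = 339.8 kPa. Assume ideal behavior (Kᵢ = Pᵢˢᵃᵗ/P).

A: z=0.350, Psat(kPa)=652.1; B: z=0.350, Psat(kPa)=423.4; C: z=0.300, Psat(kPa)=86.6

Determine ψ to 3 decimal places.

ψ = 0.390

Raoult's law: Kᵢ = Pᵢˢᵃᵗ/P = Pᵢˢᵃᵗ/339.8.
  K_A = 652.1/339.8 = 1.91907, K_B = 423.4/339.8 = 1.24603, K_C = 86.6/339.8 = 0.25486
Iterate (Newton) starting at ψ = 0.5:
  ψ = 0.500: g = -0.0592, g' = -0.579 → ψ = 0.398
  ψ = 0.398: g = -0.0037, g' = -0.513 → ψ = 0.391
  ψ = 0.391: g = -0.0000, g' = -0.509 → ψ = 0.390
Converged at ψ = 0.390.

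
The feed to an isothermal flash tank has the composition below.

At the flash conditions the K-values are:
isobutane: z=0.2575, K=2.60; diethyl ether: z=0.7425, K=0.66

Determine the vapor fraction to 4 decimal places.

ψ = 0.2933

Let ψ = V/F and solve Σ zᵢ(Kᵢ−1)/(1+ψ(Kᵢ−1)) = 0.
Check two-phase: ΣzᵢKᵢ = 1.1596 > 1 and Σzᵢ/Kᵢ = 1.2240 > 1, so g(0) = 0.1596 > 0 and g(1) = -0.2240 < 0.
Newton iteration, ψ⁰ = 0.5:
  ψ = 0.5000: g = -0.07527, g' = -0.3281 → ψ = 0.2706
  ψ = 0.2706: g = 0.00950, g' = -0.4252 → ψ = 0.2929
  ψ = 0.2929: g = 0.00016, g' = -0.4115 → ψ = 0.2933
Converged at ψ = 0.2933.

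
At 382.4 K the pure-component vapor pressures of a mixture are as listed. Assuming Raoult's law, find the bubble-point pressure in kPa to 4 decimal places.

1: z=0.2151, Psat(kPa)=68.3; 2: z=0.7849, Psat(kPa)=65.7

Pbub = 66.2593 kPa

At the bubble point ψ → 0, so ΣzᵢKᵢ = 1 with Kᵢ = Pᵢˢᵃᵗ/P ⇒ P = ΣzᵢPᵢˢᵃᵗ.
P = 0.2151·68.3 + 0.7849·65.7 = 66.2593 kPa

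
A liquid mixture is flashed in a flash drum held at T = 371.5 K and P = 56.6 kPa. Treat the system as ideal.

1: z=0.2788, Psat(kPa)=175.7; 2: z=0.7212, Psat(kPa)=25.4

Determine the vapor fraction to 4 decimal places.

Raoult's law: Kᵢ = Pᵢˢᵃᵗ/P = Pᵢˢᵃᵗ/56.6.
  K_1 = 175.7/56.6 = 3.104240, K_2 = 25.4/56.6 = 0.448763
Material balance + equilibrium reduce to Σ zᵢ(Kᵢ−1)/(1+ψ(Kᵢ−1)) = 0.
Feasibility: ΣzᵢKᵢ = 1.1891, Σzᵢ/Kᵢ = 1.6969 — both > 1, two phases present.
Binary case is linear: z₁(K₁−1)(1+ψ(K₂−1)) + z₂(K₂−1)(1+ψ(K₁−1)) = 0
⇒ ψ = [z₁(K₁−1)+z₂(K₂−1)] / [−(K₁−1)(K₂−1)] = 0.18911/1.15993 = 0.1630

ψ = 0.1630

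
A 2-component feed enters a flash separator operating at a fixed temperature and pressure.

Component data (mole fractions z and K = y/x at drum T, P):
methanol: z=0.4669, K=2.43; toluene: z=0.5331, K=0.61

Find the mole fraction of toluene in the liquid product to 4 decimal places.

x_toluene = 0.7857

Binary case is linear: z₁(K₁−1)(1+ψ(K₂−1)) + z₂(K₂−1)(1+ψ(K₁−1)) = 0
⇒ ψ = [z₁(K₁−1)+z₂(K₂−1)] / [−(K₁−1)(K₂−1)] = 0.45976/0.55770 = 0.8244
Compositions from xᵢ = zᵢ/(1+ψ(Kᵢ−1)), yᵢ = Kᵢxᵢ:
  methanol: x = 0.2143, y = 0.5207
  toluene: x = 0.7857, y = 0.4793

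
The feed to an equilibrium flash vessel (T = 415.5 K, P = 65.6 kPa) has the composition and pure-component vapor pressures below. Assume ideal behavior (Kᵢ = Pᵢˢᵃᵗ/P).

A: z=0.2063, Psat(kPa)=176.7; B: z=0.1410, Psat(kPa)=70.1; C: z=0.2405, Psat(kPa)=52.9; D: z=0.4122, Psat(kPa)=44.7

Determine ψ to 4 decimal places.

ψ = 0.4630

Raoult's law: Kᵢ = Pᵢˢᵃᵗ/P = Pᵢˢᵃᵗ/65.6.
  K_A = 176.7/65.6 = 2.693598, K_B = 70.1/65.6 = 1.068598, K_C = 52.9/65.6 = 0.806402, K_D = 44.7/65.6 = 0.681402
Let ψ = V/F and solve Σ zᵢ(Kᵢ−1)/(1+ψ(Kᵢ−1)) = 0.
g(0) = ΣzᵢKᵢ − 1 = 0.1812 and g(1) = 1 − Σzᵢ/Kᵢ = -0.1117, so a root lies in (0, 1).
Newton iteration, ψ⁰ = 0.53:
  ψ = 0.5300: g = -0.01644, g' = -0.2367 → ψ = 0.4606
  ψ = 0.4606: g = 0.00063, g' = -0.2557 → ψ = 0.4630
Converged at ψ = 0.4630.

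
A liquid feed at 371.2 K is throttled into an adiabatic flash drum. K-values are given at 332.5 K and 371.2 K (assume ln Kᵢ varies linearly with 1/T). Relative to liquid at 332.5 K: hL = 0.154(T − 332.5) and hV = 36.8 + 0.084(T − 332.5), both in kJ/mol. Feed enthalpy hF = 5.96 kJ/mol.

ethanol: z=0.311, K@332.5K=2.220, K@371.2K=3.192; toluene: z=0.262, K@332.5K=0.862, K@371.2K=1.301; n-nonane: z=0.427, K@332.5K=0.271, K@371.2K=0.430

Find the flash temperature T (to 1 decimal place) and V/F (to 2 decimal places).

T = 338.4 K, V/F = 0.14

Adiabatic flash: solve Rachford–Rice at each trial T, then check hF = ψ·hV(T) + (1−ψ)·hL(T).
  T = 332.5 K: K = (2.220, 0.862, 0.271), RR gives ψ = 0.047, H_out = 1.737 kJ/mol
  T = 371.2 K: K = (3.192, 1.301, 0.430), RR gives ψ = 0.586, H_out = 25.936 kJ/mol
  T = 351.9 K: K = (2.690, 1.072, 0.346), RR gives ψ = 0.329, H_out = 14.661 kJ/mol
  T = 342.2 K: K = (2.450, 0.964, 0.307), RR gives ψ = 0.195, H_out = 8.545 kJ/mol
  T = 337.4 K: K = (2.335, 0.913, 0.289), RR gives ψ = 0.124, H_out = 5.288 kJ/mol
  T = 339.8 K: K = (2.392, 0.938, 0.298), RR gives ψ = 0.160, H_out = 6.940 kJ/mol
Linear interpolation between T = 337.4 (H_out = 5.288) and T = 339.8 (H_out = 6.940) on hF = 5.96 gives T ≈ 338.4 K, at which ψ = 0.14.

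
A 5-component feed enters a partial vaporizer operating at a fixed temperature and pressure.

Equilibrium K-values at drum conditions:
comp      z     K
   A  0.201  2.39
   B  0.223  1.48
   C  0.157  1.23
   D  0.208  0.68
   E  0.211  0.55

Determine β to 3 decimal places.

Newton iteration, β⁰ = 0.5:
  β = 0.500: g = 0.0818, g' = -0.277 → β = 0.796
  β = 0.796: g = 0.0034, g' = -0.262 → β = 0.809
Converged at β = 0.809.

β = 0.809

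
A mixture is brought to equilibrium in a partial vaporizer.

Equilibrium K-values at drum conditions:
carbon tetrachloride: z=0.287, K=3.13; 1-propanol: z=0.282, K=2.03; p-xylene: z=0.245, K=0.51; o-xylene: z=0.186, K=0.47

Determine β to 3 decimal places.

β = 0.828

Iterate (Newton) starting at β = 0.5:
  β = 0.500: g = 0.1946, g' = -0.636 → β = 0.806
  β = 0.806: g = 0.0131, g' = -0.586 → β = 0.829
  β = 0.829: g = -0.0000, g' = -0.590 → β = 0.828
Converged at β = 0.828.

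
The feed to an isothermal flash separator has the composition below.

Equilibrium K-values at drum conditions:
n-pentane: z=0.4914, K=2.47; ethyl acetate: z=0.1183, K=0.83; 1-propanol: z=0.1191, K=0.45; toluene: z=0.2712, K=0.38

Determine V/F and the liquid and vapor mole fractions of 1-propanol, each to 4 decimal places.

V/F = 0.5937, x_1-propanol = 0.1768, y_1-propanol = 0.0796

Material balance + equilibrium reduce to Σ zᵢ(Kᵢ−1)/(1+V/F(Kᵢ−1)) = 0.
Check two-phase: ΣzᵢKᵢ = 1.4686 > 1 and Σzᵢ/Kᵢ = 1.3198 > 1, so g(0) = 0.4686 > 0 and g(1) = -0.3198 < 0.
Newton–Raphson from V/F = 0.5:
  V/F = 0.5000: g = 0.06033, g' = -0.6443 → V/F = 0.5936
  V/F = 0.5936: g = 0.00005, g' = -0.6475 → V/F = 0.5937
Converged at V/F = 0.5937.
Compositions from xᵢ = zᵢ/(1+V/F(Kᵢ−1)), yᵢ = Kᵢxᵢ:
  n-pentane: x = 0.2624, y = 0.6481
  ethyl acetate: x = 0.1316, y = 0.1092
  1-propanol: x = 0.1768, y = 0.0796
  toluene: x = 0.4292, y = 0.1631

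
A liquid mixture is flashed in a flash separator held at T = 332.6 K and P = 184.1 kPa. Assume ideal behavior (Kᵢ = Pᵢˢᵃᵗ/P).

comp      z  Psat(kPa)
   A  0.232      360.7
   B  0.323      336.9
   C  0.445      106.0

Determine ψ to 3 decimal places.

ψ = 0.804

Raoult's law: Kᵢ = Pᵢˢᵃᵗ/P = Pᵢˢᵃᵗ/184.1.
  K_A = 360.7/184.1 = 1.95926, K_B = 336.9/184.1 = 1.82998, K_C = 106.0/184.1 = 0.57577
Let ψ = V/F and solve Σ zᵢ(Kᵢ−1)/(1+ψ(Kᵢ−1)) = 0.
g(0) = ΣzᵢKᵢ − 1 = 0.302 and g(1) = 1 − Σzᵢ/Kᵢ = -0.068, so a root lies in (0, 1).
Iterate (Newton) starting at ψ = 0.64:
  ψ = 0.640: g = 0.0538, g' = -0.328 → ψ = 0.804
Converged at ψ = 0.804.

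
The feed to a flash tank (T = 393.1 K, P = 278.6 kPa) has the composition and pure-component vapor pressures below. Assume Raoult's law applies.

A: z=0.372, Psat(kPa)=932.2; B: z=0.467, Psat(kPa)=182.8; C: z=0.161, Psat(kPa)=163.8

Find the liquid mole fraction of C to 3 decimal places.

x_C = 0.234

Raoult's law: Kᵢ = Pᵢˢᵃᵗ/P = Pᵢˢᵃᵗ/278.6.
  K_A = 932.2/278.6 = 3.34602, K_B = 182.8/278.6 = 0.65614, K_C = 163.8/278.6 = 0.58794
Rachford–Rice: g(β) = Σ zᵢ(Kᵢ−1)/(1+β(Kᵢ−1)) = 0.
Feasibility: ΣzᵢKᵢ = 1.646, Σzᵢ/Kᵢ = 1.097 — both > 1, two phases present.
Iterate (Newton) starting at β = 0.5:
  β = 0.500: g = 0.1241, g' = -0.557 → β = 0.723
  β = 0.723: g = 0.0156, g' = -0.435 → β = 0.759
Converged at β = 0.759.
Compositions from xᵢ = zᵢ/(1+β(Kᵢ−1)), yᵢ = Kᵢxᵢ:
  A: x = 0.134, y = 0.448
  B: x = 0.632, y = 0.415
  C: x = 0.234, y = 0.138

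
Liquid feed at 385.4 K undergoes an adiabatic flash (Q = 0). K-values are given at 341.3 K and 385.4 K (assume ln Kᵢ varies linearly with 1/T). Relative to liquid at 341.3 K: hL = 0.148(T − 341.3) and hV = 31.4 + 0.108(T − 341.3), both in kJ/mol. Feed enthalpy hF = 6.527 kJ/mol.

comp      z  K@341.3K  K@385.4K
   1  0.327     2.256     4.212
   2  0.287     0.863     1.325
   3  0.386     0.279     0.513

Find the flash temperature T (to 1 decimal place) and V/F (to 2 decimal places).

T = 344.0 K, V/F = 0.20

Adiabatic flash: solve Rachford–Rice at each trial T, then check hF = ψ·hV(T) + (1−ψ)·hL(T).
  T = 341.3 K: K = (2.256, 0.863, 0.279), RR gives ψ = 0.139, H_out = 4.379 kJ/mol
  T = 385.4 K: K = (4.212, 1.325, 0.513), RR gives ψ = 0.914, H_out = 33.614 kJ/mol
  T = 363.4 K: K = (3.144, 1.084, 0.386), RR gives ψ = 0.529, H_out = 19.424 kJ/mol
  T = 352.4 K: K = (2.679, 0.971, 0.330), RR gives ψ = 0.349, H_out = 12.456 kJ/mol
  T = 346.9 K: K = (2.464, 0.917, 0.304), RR gives ψ = 0.251, H_out = 8.661 kJ/mol
  T = 344.1 K: K = (2.358, 0.890, 0.291), RR gives ψ = 0.197, H_out = 6.585 kJ/mol
  T = 342.7 K: K = (2.307, 0.876, 0.285), RR gives ψ = 0.169, H_out = 5.500 kJ/mol
Linear interpolation between T = 342.7 (H_out = 5.500) and T = 344.1 (H_out = 6.585) on hF = 6.527 gives T ≈ 344.0 K, at which ψ = 0.20.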